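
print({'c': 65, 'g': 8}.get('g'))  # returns 8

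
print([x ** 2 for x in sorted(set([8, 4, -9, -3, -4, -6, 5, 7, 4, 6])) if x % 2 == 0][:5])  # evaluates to [36, 16, 16, 36, 64]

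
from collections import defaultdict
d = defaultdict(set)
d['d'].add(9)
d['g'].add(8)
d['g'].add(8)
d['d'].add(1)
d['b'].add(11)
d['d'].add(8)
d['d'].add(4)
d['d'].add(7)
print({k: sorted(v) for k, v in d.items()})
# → {'d': [1, 4, 7, 8, 9], 'g': [8], 'b': [11]}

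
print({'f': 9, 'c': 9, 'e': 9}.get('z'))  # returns None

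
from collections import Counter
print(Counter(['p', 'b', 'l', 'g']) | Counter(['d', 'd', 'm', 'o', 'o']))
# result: Counter({'d': 2, 'o': 2, 'p': 1, 'b': 1, 'l': 1, 'g': 1, 'm': 1})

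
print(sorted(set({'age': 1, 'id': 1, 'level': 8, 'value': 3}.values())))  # [1, 3, 8]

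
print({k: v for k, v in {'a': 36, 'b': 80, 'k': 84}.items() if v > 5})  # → {'a': 36, 'b': 80, 'k': 84}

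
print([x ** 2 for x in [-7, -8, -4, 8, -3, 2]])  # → [49, 64, 16, 64, 9, 4]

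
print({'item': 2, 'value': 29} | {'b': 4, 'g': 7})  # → {'item': 2, 'value': 29, 'b': 4, 'g': 7}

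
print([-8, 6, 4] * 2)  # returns [-8, 6, 4, -8, 6, 4]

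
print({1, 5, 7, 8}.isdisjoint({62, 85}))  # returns True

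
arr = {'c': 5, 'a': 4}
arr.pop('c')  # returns 5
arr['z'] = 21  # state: {'a': 4, 'z': 21}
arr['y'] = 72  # {'a': 4, 'z': 21, 'y': 72}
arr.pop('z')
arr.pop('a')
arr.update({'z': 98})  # {'y': 72, 'z': 98}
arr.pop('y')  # 72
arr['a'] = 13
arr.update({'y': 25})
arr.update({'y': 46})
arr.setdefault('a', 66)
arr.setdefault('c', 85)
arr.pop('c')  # 85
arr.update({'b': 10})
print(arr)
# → {'z': 98, 'a': 13, 'y': 46, 'b': 10}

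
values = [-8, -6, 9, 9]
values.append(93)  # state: [-8, -6, 9, 9, 93]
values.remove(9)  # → [-8, -6, 9, 93]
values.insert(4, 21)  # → [-8, -6, 9, 93, 21]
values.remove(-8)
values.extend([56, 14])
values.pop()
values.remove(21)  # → [-6, 9, 93, 56]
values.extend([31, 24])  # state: [-6, 9, 93, 56, 31, 24]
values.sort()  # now [-6, 9, 24, 31, 56, 93]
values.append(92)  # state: [-6, 9, 24, 31, 56, 93, 92]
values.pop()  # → 92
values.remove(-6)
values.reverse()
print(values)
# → [93, 56, 31, 24, 9]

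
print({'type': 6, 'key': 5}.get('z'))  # None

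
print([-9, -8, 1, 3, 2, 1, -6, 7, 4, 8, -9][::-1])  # [-9, 8, 4, 7, -6, 1, 2, 3, 1, -8, -9]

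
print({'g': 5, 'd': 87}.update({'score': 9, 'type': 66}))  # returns None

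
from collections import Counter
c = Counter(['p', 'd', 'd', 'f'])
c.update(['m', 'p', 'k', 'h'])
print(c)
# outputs Counter({'p': 2, 'd': 2, 'f': 1, 'm': 1, 'k': 1, 'h': 1})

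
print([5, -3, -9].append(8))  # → None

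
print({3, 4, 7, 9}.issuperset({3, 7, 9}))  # True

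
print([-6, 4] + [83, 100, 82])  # [-6, 4, 83, 100, 82]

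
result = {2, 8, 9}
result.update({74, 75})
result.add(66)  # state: {2, 8, 9, 66, 74, 75}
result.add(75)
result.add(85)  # {2, 8, 9, 66, 74, 75, 85}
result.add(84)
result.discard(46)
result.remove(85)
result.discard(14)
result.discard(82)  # {2, 8, 9, 66, 74, 75, 84}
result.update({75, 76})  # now {2, 8, 9, 66, 74, 75, 76, 84}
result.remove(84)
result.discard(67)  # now {2, 8, 9, 66, 74, 75, 76}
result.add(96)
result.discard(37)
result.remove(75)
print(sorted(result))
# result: [2, 8, 9, 66, 74, 76, 96]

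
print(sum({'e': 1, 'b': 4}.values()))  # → 5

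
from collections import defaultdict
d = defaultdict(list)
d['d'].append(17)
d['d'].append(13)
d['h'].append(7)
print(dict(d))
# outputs {'d': [17, 13], 'h': [7]}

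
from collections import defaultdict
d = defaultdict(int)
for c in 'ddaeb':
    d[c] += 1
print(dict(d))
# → {'d': 2, 'a': 1, 'e': 1, 'b': 1}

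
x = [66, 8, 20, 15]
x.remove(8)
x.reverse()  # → [15, 20, 66]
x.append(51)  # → [15, 20, 66, 51]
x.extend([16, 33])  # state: [15, 20, 66, 51, 16, 33]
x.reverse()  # [33, 16, 51, 66, 20, 15]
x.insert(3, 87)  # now [33, 16, 51, 87, 66, 20, 15]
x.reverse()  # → [15, 20, 66, 87, 51, 16, 33]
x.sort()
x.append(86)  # [15, 16, 20, 33, 51, 66, 87, 86]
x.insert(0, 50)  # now [50, 15, 16, 20, 33, 51, 66, 87, 86]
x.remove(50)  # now [15, 16, 20, 33, 51, 66, 87, 86]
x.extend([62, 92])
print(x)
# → [15, 16, 20, 33, 51, 66, 87, 86, 62, 92]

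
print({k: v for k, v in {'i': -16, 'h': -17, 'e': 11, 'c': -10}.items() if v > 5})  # {'e': 11}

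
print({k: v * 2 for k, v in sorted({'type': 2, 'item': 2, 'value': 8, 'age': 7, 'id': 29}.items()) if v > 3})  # {'age': 14, 'id': 58, 'value': 16}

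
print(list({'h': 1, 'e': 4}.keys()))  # ['h', 'e']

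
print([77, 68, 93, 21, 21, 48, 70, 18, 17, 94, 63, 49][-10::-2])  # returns [93, 77]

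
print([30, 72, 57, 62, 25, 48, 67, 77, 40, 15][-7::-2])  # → [62, 72]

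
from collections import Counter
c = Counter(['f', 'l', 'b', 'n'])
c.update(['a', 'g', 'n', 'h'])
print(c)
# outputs Counter({'n': 2, 'f': 1, 'l': 1, 'b': 1, 'a': 1, 'g': 1, 'h': 1})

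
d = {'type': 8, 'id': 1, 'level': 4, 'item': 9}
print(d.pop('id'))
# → 1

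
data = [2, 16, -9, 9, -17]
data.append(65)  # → [2, 16, -9, 9, -17, 65]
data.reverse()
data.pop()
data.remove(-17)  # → [65, 9, -9, 16]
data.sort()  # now [-9, 9, 16, 65]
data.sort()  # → [-9, 9, 16, 65]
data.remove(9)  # [-9, 16, 65]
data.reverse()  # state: [65, 16, -9]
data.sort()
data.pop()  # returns 65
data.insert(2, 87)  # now [-9, 16, 87]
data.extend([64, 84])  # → [-9, 16, 87, 64, 84]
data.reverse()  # [84, 64, 87, 16, -9]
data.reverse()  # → [-9, 16, 87, 64, 84]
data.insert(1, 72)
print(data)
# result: [-9, 72, 16, 87, 64, 84]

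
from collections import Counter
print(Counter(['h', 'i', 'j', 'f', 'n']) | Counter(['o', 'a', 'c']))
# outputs Counter({'h': 1, 'i': 1, 'j': 1, 'f': 1, 'n': 1, 'o': 1, 'a': 1, 'c': 1})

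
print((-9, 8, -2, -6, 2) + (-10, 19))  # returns (-9, 8, -2, -6, 2, -10, 19)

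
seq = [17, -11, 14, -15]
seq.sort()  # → [-15, -11, 14, 17]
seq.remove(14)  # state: [-15, -11, 17]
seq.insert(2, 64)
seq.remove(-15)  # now [-11, 64, 17]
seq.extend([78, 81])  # [-11, 64, 17, 78, 81]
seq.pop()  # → 81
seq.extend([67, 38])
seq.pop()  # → 38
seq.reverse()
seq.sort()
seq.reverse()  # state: [78, 67, 64, 17, -11]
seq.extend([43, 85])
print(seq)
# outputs [78, 67, 64, 17, -11, 43, 85]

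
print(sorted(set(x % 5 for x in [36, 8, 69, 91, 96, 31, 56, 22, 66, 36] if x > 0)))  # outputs [1, 2, 3, 4]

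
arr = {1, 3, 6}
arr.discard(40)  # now {1, 3, 6}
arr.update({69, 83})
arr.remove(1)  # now {3, 6, 69, 83}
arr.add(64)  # {3, 6, 64, 69, 83}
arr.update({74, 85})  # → {3, 6, 64, 69, 74, 83, 85}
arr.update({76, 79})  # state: {3, 6, 64, 69, 74, 76, 79, 83, 85}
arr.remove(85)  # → {3, 6, 64, 69, 74, 76, 79, 83}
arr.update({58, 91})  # {3, 6, 58, 64, 69, 74, 76, 79, 83, 91}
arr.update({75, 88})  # {3, 6, 58, 64, 69, 74, 75, 76, 79, 83, 88, 91}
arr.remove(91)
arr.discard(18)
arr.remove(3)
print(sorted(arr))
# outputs [6, 58, 64, 69, 74, 75, 76, 79, 83, 88]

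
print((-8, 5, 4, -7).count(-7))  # 1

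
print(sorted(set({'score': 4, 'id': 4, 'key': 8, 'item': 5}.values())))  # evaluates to [4, 5, 8]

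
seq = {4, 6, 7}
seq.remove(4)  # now {6, 7}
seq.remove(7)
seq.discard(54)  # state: {6}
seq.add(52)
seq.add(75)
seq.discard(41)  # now {6, 52, 75}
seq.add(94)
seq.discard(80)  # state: {6, 52, 75, 94}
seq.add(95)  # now {6, 52, 75, 94, 95}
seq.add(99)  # {6, 52, 75, 94, 95, 99}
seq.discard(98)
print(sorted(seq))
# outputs [6, 52, 75, 94, 95, 99]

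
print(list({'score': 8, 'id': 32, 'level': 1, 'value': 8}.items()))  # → [('score', 8), ('id', 32), ('level', 1), ('value', 8)]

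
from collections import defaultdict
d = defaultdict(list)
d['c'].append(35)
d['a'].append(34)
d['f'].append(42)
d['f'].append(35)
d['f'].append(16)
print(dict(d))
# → {'c': [35], 'a': [34], 'f': [42, 35, 16]}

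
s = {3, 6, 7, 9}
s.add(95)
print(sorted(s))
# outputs [3, 6, 7, 9, 95]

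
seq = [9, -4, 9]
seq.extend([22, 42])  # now [9, -4, 9, 22, 42]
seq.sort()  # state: [-4, 9, 9, 22, 42]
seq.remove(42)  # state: [-4, 9, 9, 22]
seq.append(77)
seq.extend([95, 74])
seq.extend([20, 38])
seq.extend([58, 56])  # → [-4, 9, 9, 22, 77, 95, 74, 20, 38, 58, 56]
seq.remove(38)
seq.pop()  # 56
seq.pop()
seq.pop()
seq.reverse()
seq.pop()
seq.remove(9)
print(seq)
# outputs [74, 95, 77, 22, 9]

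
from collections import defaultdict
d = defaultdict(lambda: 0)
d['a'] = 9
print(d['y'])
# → 0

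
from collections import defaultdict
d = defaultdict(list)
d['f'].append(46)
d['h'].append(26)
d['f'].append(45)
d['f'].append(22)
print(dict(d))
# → {'f': [46, 45, 22], 'h': [26]}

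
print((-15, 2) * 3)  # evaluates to (-15, 2, -15, 2, -15, 2)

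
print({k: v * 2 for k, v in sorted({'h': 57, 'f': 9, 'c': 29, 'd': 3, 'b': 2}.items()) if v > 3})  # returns {'c': 58, 'f': 18, 'h': 114}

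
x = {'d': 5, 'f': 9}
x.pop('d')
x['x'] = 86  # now {'f': 9, 'x': 86}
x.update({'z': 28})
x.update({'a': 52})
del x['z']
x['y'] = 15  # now {'f': 9, 'x': 86, 'a': 52, 'y': 15}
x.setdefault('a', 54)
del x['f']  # {'x': 86, 'a': 52, 'y': 15}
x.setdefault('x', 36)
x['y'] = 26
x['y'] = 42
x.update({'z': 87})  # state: {'x': 86, 'a': 52, 'y': 42, 'z': 87}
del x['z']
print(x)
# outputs {'x': 86, 'a': 52, 'y': 42}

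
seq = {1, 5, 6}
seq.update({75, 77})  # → {1, 5, 6, 75, 77}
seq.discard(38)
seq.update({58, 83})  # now {1, 5, 6, 58, 75, 77, 83}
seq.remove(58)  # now {1, 5, 6, 75, 77, 83}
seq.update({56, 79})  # {1, 5, 6, 56, 75, 77, 79, 83}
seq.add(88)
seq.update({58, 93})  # {1, 5, 6, 56, 58, 75, 77, 79, 83, 88, 93}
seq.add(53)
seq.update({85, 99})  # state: {1, 5, 6, 53, 56, 58, 75, 77, 79, 83, 85, 88, 93, 99}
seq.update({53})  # {1, 5, 6, 53, 56, 58, 75, 77, 79, 83, 85, 88, 93, 99}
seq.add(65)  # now {1, 5, 6, 53, 56, 58, 65, 75, 77, 79, 83, 85, 88, 93, 99}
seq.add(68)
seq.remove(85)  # {1, 5, 6, 53, 56, 58, 65, 68, 75, 77, 79, 83, 88, 93, 99}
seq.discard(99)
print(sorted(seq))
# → [1, 5, 6, 53, 56, 58, 65, 68, 75, 77, 79, 83, 88, 93]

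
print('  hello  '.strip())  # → hello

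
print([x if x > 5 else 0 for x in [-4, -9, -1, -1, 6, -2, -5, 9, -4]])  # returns [0, 0, 0, 0, 6, 0, 0, 9, 0]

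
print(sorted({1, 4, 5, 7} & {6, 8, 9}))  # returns []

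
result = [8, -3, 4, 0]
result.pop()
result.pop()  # 4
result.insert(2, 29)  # [8, -3, 29]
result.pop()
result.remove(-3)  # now [8]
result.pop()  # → 8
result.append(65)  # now [65]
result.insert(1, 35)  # [65, 35]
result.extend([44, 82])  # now [65, 35, 44, 82]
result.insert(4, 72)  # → [65, 35, 44, 82, 72]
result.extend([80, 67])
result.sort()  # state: [35, 44, 65, 67, 72, 80, 82]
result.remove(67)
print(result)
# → [35, 44, 65, 72, 80, 82]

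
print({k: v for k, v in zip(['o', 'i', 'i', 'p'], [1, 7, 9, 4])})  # {'o': 1, 'i': 9, 'p': 4}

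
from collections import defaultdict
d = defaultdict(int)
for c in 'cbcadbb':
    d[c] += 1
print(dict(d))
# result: {'c': 2, 'b': 3, 'a': 1, 'd': 1}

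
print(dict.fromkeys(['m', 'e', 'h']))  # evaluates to {'m': None, 'e': None, 'h': None}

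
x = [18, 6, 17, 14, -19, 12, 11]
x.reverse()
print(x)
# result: [11, 12, -19, 14, 17, 6, 18]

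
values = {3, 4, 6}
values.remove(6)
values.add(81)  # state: {3, 4, 81}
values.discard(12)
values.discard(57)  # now {3, 4, 81}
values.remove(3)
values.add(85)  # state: {4, 81, 85}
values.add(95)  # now {4, 81, 85, 95}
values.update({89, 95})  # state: {4, 81, 85, 89, 95}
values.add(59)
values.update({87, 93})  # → {4, 59, 81, 85, 87, 89, 93, 95}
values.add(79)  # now {4, 59, 79, 81, 85, 87, 89, 93, 95}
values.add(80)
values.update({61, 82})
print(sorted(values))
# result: [4, 59, 61, 79, 80, 81, 82, 85, 87, 89, 93, 95]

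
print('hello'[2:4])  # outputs ll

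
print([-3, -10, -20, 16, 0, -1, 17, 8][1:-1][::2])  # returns [-10, 16, -1]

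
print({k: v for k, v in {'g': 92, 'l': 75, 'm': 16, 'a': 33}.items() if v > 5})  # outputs {'g': 92, 'l': 75, 'm': 16, 'a': 33}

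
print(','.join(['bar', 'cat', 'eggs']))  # bar,cat,eggs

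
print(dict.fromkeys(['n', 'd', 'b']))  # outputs {'n': None, 'd': None, 'b': None}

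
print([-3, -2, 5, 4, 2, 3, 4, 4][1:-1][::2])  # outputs [-2, 4, 3]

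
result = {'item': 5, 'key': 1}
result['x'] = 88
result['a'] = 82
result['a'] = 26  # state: {'item': 5, 'key': 1, 'x': 88, 'a': 26}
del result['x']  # {'item': 5, 'key': 1, 'a': 26}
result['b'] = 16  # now {'item': 5, 'key': 1, 'a': 26, 'b': 16}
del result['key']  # {'item': 5, 'a': 26, 'b': 16}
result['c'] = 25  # {'item': 5, 'a': 26, 'b': 16, 'c': 25}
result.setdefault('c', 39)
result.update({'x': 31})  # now {'item': 5, 'a': 26, 'b': 16, 'c': 25, 'x': 31}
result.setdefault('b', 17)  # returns 16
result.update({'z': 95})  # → {'item': 5, 'a': 26, 'b': 16, 'c': 25, 'x': 31, 'z': 95}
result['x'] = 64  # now {'item': 5, 'a': 26, 'b': 16, 'c': 25, 'x': 64, 'z': 95}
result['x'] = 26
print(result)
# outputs {'item': 5, 'a': 26, 'b': 16, 'c': 25, 'x': 26, 'z': 95}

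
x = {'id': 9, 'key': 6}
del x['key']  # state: {'id': 9}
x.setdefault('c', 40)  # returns 40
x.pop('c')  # 40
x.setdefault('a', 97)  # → 97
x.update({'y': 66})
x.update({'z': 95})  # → {'id': 9, 'a': 97, 'y': 66, 'z': 95}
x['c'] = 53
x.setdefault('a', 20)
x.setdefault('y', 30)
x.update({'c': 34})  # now {'id': 9, 'a': 97, 'y': 66, 'z': 95, 'c': 34}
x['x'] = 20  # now {'id': 9, 'a': 97, 'y': 66, 'z': 95, 'c': 34, 'x': 20}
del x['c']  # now {'id': 9, 'a': 97, 'y': 66, 'z': 95, 'x': 20}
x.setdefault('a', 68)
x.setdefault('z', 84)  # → 95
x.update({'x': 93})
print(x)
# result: {'id': 9, 'a': 97, 'y': 66, 'z': 95, 'x': 93}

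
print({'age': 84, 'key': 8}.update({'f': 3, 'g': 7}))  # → None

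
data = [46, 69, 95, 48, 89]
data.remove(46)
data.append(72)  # [69, 95, 48, 89, 72]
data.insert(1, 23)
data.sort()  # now [23, 48, 69, 72, 89, 95]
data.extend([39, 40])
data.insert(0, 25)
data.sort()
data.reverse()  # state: [95, 89, 72, 69, 48, 40, 39, 25, 23]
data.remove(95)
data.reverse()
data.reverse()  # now [89, 72, 69, 48, 40, 39, 25, 23]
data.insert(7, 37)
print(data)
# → [89, 72, 69, 48, 40, 39, 25, 37, 23]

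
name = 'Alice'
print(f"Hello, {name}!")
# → Hello, Alice!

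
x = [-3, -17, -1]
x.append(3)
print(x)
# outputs [-3, -17, -1, 3]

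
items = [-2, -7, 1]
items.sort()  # [-7, -2, 1]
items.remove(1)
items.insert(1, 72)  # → [-7, 72, -2]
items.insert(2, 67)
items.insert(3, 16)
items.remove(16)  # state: [-7, 72, 67, -2]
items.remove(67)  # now [-7, 72, -2]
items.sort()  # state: [-7, -2, 72]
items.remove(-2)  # [-7, 72]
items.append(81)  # [-7, 72, 81]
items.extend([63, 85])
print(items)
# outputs [-7, 72, 81, 63, 85]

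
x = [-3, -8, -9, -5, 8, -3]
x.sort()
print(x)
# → [-9, -8, -5, -3, -3, 8]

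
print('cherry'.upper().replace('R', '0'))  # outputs CHE00Y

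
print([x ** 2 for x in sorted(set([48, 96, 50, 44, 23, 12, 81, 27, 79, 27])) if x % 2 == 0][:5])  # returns [144, 1936, 2304, 2500, 9216]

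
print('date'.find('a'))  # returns 1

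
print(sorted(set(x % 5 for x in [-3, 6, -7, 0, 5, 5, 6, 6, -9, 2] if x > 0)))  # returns [0, 1, 2]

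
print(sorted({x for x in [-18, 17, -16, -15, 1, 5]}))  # [-18, -16, -15, 1, 5, 17]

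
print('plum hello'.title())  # Plum Hello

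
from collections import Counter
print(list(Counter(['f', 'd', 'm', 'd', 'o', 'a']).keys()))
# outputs ['f', 'd', 'm', 'o', 'a']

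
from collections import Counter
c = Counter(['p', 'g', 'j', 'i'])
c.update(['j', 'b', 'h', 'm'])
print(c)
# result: Counter({'j': 2, 'p': 1, 'g': 1, 'i': 1, 'b': 1, 'h': 1, 'm': 1})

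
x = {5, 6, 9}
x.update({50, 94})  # {5, 6, 9, 50, 94}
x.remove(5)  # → {6, 9, 50, 94}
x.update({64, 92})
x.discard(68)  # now {6, 9, 50, 64, 92, 94}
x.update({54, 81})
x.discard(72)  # {6, 9, 50, 54, 64, 81, 92, 94}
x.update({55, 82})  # {6, 9, 50, 54, 55, 64, 81, 82, 92, 94}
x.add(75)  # {6, 9, 50, 54, 55, 64, 75, 81, 82, 92, 94}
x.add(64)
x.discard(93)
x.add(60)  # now {6, 9, 50, 54, 55, 60, 64, 75, 81, 82, 92, 94}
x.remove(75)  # {6, 9, 50, 54, 55, 60, 64, 81, 82, 92, 94}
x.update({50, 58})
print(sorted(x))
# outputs [6, 9, 50, 54, 55, 58, 60, 64, 81, 82, 92, 94]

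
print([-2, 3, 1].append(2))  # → None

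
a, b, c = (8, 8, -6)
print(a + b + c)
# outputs 10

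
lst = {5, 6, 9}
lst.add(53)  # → {5, 6, 9, 53}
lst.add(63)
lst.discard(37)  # {5, 6, 9, 53, 63}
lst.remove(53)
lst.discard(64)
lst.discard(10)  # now {5, 6, 9, 63}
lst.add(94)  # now {5, 6, 9, 63, 94}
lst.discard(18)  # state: {5, 6, 9, 63, 94}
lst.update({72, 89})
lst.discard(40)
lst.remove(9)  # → {5, 6, 63, 72, 89, 94}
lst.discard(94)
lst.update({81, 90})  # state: {5, 6, 63, 72, 81, 89, 90}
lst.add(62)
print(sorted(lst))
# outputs [5, 6, 62, 63, 72, 81, 89, 90]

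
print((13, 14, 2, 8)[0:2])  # (13, 14)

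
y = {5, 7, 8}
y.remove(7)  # {5, 8}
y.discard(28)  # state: {5, 8}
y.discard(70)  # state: {5, 8}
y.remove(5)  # {8}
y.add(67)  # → {8, 67}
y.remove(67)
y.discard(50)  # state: {8}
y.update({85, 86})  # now {8, 85, 86}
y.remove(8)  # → {85, 86}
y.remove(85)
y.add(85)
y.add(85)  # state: {85, 86}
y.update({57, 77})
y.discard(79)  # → {57, 77, 85, 86}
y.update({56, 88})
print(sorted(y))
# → [56, 57, 77, 85, 86, 88]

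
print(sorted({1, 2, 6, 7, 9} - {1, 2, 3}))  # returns [6, 7, 9]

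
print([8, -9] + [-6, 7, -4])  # [8, -9, -6, 7, -4]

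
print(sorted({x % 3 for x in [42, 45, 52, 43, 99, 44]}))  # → [0, 1, 2]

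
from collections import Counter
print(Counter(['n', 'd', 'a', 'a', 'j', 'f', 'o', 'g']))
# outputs Counter({'a': 2, 'n': 1, 'd': 1, 'j': 1, 'f': 1, 'o': 1, 'g': 1})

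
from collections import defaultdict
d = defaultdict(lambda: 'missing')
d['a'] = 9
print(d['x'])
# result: missing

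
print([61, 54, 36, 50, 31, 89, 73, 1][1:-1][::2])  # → [54, 50, 89]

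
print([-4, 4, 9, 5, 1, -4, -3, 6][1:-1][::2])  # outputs [4, 5, -4]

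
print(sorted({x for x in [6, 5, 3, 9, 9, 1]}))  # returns [1, 3, 5, 6, 9]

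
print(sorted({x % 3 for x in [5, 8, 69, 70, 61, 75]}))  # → [0, 1, 2]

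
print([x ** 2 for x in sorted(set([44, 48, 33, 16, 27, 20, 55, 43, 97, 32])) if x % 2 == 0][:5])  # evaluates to [256, 400, 1024, 1936, 2304]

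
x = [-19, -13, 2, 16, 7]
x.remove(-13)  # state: [-19, 2, 16, 7]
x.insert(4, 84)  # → [-19, 2, 16, 7, 84]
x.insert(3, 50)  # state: [-19, 2, 16, 50, 7, 84]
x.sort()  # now [-19, 2, 7, 16, 50, 84]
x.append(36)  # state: [-19, 2, 7, 16, 50, 84, 36]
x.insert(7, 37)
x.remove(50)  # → [-19, 2, 7, 16, 84, 36, 37]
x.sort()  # [-19, 2, 7, 16, 36, 37, 84]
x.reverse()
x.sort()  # [-19, 2, 7, 16, 36, 37, 84]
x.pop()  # 84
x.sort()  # [-19, 2, 7, 16, 36, 37]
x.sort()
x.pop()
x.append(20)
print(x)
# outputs [-19, 2, 7, 16, 36, 20]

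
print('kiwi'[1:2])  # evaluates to i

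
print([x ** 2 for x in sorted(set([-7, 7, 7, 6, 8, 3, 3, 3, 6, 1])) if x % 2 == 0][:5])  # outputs [36, 64]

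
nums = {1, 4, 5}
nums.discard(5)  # {1, 4}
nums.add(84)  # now {1, 4, 84}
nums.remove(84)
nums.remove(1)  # {4}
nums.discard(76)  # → {4}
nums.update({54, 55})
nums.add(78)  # {4, 54, 55, 78}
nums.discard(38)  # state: {4, 54, 55, 78}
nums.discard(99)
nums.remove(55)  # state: {4, 54, 78}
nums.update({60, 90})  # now {4, 54, 60, 78, 90}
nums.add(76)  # {4, 54, 60, 76, 78, 90}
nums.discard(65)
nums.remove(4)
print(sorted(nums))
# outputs [54, 60, 76, 78, 90]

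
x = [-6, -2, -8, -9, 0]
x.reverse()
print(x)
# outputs [0, -9, -8, -2, -6]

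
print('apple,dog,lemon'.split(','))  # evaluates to ['apple', 'dog', 'lemon']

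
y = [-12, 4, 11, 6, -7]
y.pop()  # -7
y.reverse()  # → [6, 11, 4, -12]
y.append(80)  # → [6, 11, 4, -12, 80]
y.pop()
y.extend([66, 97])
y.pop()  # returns 97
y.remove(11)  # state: [6, 4, -12, 66]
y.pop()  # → 66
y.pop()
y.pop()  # 4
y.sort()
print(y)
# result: [6]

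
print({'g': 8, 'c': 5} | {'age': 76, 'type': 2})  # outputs {'g': 8, 'c': 5, 'age': 76, 'type': 2}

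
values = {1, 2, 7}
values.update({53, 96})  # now {1, 2, 7, 53, 96}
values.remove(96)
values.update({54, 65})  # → {1, 2, 7, 53, 54, 65}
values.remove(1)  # {2, 7, 53, 54, 65}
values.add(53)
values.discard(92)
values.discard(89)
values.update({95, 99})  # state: {2, 7, 53, 54, 65, 95, 99}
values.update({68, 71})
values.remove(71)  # {2, 7, 53, 54, 65, 68, 95, 99}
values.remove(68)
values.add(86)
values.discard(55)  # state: {2, 7, 53, 54, 65, 86, 95, 99}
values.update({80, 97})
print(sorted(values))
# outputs [2, 7, 53, 54, 65, 80, 86, 95, 97, 99]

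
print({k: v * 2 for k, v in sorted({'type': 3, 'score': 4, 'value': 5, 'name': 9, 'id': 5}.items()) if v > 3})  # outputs {'id': 10, 'name': 18, 'score': 8, 'value': 10}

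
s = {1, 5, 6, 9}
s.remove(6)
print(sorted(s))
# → [1, 5, 9]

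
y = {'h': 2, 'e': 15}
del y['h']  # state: {'e': 15}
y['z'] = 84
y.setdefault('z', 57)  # 84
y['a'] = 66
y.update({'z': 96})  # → {'e': 15, 'z': 96, 'a': 66}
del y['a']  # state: {'e': 15, 'z': 96}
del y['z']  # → {'e': 15}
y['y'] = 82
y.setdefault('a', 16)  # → 16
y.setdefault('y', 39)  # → 82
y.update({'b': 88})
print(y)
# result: {'e': 15, 'y': 82, 'a': 16, 'b': 88}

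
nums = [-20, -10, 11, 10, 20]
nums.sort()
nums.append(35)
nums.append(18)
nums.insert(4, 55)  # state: [-20, -10, 10, 11, 55, 20, 35, 18]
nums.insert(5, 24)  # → [-20, -10, 10, 11, 55, 24, 20, 35, 18]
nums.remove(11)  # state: [-20, -10, 10, 55, 24, 20, 35, 18]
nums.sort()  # [-20, -10, 10, 18, 20, 24, 35, 55]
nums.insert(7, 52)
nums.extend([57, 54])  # [-20, -10, 10, 18, 20, 24, 35, 52, 55, 57, 54]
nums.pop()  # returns 54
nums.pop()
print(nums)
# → [-20, -10, 10, 18, 20, 24, 35, 52, 55]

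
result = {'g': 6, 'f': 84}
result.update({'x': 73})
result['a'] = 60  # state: {'g': 6, 'f': 84, 'x': 73, 'a': 60}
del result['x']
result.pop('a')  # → 60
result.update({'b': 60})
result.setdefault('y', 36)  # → 36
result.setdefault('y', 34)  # 36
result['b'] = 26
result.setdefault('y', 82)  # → 36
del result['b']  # {'g': 6, 'f': 84, 'y': 36}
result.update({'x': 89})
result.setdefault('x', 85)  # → 89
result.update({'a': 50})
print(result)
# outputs {'g': 6, 'f': 84, 'y': 36, 'x': 89, 'a': 50}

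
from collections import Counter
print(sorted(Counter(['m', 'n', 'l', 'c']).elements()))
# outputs ['c', 'l', 'm', 'n']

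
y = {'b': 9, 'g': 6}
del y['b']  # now {'g': 6}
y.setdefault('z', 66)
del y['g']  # {'z': 66}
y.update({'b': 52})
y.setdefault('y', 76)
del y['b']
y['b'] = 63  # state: {'z': 66, 'y': 76, 'b': 63}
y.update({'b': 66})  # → {'z': 66, 'y': 76, 'b': 66}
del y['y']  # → {'z': 66, 'b': 66}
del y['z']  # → {'b': 66}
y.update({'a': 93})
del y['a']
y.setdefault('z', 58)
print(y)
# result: {'b': 66, 'z': 58}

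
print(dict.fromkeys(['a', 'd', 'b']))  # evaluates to {'a': None, 'd': None, 'b': None}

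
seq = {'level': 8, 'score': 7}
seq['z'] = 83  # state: {'level': 8, 'score': 7, 'z': 83}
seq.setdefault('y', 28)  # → 28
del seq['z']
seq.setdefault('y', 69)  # 28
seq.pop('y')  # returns 28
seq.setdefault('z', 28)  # 28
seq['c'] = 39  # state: {'level': 8, 'score': 7, 'z': 28, 'c': 39}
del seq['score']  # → {'level': 8, 'z': 28, 'c': 39}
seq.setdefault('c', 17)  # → 39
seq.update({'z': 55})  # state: {'level': 8, 'z': 55, 'c': 39}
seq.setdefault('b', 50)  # 50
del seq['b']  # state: {'level': 8, 'z': 55, 'c': 39}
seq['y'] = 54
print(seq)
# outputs {'level': 8, 'z': 55, 'c': 39, 'y': 54}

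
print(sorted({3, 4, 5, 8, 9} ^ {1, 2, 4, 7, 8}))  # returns [1, 2, 3, 5, 7, 9]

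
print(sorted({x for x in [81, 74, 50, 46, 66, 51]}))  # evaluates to [46, 50, 51, 66, 74, 81]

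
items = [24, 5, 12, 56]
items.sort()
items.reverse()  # [56, 24, 12, 5]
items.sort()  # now [5, 12, 24, 56]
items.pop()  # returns 56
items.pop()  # 24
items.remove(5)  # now [12]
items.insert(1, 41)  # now [12, 41]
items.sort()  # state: [12, 41]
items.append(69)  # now [12, 41, 69]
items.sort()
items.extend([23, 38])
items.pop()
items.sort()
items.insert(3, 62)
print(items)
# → [12, 23, 41, 62, 69]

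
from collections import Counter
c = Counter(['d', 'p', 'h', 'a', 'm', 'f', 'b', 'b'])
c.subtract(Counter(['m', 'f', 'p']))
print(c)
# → Counter({'b': 2, 'd': 1, 'h': 1, 'a': 1, 'p': 0, 'm': 0, 'f': 0})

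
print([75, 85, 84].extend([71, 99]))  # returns None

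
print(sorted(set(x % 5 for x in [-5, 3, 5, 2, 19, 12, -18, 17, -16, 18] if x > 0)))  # [0, 2, 3, 4]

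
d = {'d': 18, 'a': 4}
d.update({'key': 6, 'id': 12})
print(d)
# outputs {'d': 18, 'a': 4, 'key': 6, 'id': 12}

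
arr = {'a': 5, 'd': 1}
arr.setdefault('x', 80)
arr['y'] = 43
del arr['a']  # {'d': 1, 'x': 80, 'y': 43}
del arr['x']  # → {'d': 1, 'y': 43}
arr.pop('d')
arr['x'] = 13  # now {'y': 43, 'x': 13}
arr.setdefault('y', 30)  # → 43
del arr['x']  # {'y': 43}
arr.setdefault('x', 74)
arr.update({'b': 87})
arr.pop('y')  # 43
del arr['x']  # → {'b': 87}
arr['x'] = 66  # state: {'b': 87, 'x': 66}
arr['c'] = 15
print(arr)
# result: {'b': 87, 'x': 66, 'c': 15}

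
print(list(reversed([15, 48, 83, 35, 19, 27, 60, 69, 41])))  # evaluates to [41, 69, 60, 27, 19, 35, 83, 48, 15]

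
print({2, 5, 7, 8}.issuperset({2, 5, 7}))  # True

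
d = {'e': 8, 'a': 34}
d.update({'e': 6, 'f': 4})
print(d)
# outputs {'e': 6, 'a': 34, 'f': 4}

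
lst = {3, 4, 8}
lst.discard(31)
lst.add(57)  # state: {3, 4, 8, 57}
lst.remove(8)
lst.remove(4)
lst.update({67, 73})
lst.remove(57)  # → {3, 67, 73}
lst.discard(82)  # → {3, 67, 73}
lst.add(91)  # {3, 67, 73, 91}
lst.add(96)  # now {3, 67, 73, 91, 96}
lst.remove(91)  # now {3, 67, 73, 96}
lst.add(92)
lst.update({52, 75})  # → {3, 52, 67, 73, 75, 92, 96}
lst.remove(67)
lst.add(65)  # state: {3, 52, 65, 73, 75, 92, 96}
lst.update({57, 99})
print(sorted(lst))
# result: [3, 52, 57, 65, 73, 75, 92, 96, 99]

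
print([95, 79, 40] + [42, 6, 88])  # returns [95, 79, 40, 42, 6, 88]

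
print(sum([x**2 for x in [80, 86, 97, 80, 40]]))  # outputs 31205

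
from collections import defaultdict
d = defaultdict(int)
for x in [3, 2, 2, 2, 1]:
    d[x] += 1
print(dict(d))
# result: {3: 1, 2: 3, 1: 1}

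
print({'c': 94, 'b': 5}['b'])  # 5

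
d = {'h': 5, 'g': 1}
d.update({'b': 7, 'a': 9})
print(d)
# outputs {'h': 5, 'g': 1, 'b': 7, 'a': 9}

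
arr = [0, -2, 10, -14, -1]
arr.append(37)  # [0, -2, 10, -14, -1, 37]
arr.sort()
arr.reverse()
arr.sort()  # [-14, -2, -1, 0, 10, 37]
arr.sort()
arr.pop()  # 37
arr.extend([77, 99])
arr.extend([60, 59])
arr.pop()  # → 59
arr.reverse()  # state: [60, 99, 77, 10, 0, -1, -2, -14]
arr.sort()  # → [-14, -2, -1, 0, 10, 60, 77, 99]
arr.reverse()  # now [99, 77, 60, 10, 0, -1, -2, -14]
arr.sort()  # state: [-14, -2, -1, 0, 10, 60, 77, 99]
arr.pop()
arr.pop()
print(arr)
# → [-14, -2, -1, 0, 10, 60]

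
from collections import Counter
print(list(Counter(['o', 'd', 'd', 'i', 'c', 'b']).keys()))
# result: ['o', 'd', 'i', 'c', 'b']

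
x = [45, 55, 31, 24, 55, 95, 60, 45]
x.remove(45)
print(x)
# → [55, 31, 24, 55, 95, 60, 45]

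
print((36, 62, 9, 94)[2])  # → 9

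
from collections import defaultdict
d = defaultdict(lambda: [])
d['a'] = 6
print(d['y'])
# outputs []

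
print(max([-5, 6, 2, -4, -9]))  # 6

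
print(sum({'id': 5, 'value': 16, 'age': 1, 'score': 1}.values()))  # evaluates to 23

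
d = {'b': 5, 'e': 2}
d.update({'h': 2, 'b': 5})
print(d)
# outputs {'b': 5, 'e': 2, 'h': 2}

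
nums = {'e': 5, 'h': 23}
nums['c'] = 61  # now {'e': 5, 'h': 23, 'c': 61}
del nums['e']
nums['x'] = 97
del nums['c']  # {'h': 23, 'x': 97}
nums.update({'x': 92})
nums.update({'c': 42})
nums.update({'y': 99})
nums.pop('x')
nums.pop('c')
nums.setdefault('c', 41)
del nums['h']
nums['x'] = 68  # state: {'y': 99, 'c': 41, 'x': 68}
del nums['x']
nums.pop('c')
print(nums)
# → {'y': 99}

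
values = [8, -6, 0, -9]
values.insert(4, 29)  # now [8, -6, 0, -9, 29]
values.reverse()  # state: [29, -9, 0, -6, 8]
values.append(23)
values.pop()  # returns 23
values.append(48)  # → [29, -9, 0, -6, 8, 48]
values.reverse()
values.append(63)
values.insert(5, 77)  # [48, 8, -6, 0, -9, 77, 29, 63]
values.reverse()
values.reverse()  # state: [48, 8, -6, 0, -9, 77, 29, 63]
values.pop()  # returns 63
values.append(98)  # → [48, 8, -6, 0, -9, 77, 29, 98]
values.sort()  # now [-9, -6, 0, 8, 29, 48, 77, 98]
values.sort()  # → [-9, -6, 0, 8, 29, 48, 77, 98]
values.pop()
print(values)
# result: [-9, -6, 0, 8, 29, 48, 77]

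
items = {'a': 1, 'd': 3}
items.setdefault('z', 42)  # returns 42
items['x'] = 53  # {'a': 1, 'd': 3, 'z': 42, 'x': 53}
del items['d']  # {'a': 1, 'z': 42, 'x': 53}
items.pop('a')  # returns 1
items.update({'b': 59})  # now {'z': 42, 'x': 53, 'b': 59}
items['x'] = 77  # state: {'z': 42, 'x': 77, 'b': 59}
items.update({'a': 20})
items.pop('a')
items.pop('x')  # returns 77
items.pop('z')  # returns 42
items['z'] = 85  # {'b': 59, 'z': 85}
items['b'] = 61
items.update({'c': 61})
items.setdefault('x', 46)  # 46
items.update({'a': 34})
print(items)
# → {'b': 61, 'z': 85, 'c': 61, 'x': 46, 'a': 34}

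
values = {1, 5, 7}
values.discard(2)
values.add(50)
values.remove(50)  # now {1, 5, 7}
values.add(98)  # {1, 5, 7, 98}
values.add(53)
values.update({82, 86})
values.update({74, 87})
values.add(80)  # {1, 5, 7, 53, 74, 80, 82, 86, 87, 98}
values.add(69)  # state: {1, 5, 7, 53, 69, 74, 80, 82, 86, 87, 98}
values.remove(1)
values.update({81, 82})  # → {5, 7, 53, 69, 74, 80, 81, 82, 86, 87, 98}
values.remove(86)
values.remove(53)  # {5, 7, 69, 74, 80, 81, 82, 87, 98}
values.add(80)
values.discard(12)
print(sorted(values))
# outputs [5, 7, 69, 74, 80, 81, 82, 87, 98]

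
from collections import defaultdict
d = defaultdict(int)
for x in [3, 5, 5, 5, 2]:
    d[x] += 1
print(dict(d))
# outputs {3: 1, 5: 3, 2: 1}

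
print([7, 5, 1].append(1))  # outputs None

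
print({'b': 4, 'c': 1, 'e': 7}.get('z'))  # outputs None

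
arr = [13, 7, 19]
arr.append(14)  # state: [13, 7, 19, 14]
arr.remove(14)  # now [13, 7, 19]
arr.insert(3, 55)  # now [13, 7, 19, 55]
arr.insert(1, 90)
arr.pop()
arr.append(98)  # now [13, 90, 7, 19, 98]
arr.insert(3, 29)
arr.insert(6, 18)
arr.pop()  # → 18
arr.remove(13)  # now [90, 7, 29, 19, 98]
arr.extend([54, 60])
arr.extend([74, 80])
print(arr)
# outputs [90, 7, 29, 19, 98, 54, 60, 74, 80]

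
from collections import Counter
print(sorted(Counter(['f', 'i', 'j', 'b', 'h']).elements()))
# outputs ['b', 'f', 'h', 'i', 'j']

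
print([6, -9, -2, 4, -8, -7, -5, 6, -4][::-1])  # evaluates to [-4, 6, -5, -7, -8, 4, -2, -9, 6]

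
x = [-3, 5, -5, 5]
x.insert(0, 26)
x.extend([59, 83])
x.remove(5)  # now [26, -3, -5, 5, 59, 83]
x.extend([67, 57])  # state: [26, -3, -5, 5, 59, 83, 67, 57]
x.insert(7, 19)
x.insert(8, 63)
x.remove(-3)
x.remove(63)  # [26, -5, 5, 59, 83, 67, 19, 57]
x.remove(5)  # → [26, -5, 59, 83, 67, 19, 57]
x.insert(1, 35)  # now [26, 35, -5, 59, 83, 67, 19, 57]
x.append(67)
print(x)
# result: [26, 35, -5, 59, 83, 67, 19, 57, 67]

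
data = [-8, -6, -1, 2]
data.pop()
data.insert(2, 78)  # [-8, -6, 78, -1]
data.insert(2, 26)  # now [-8, -6, 26, 78, -1]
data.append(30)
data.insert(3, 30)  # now [-8, -6, 26, 30, 78, -1, 30]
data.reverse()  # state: [30, -1, 78, 30, 26, -6, -8]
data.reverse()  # [-8, -6, 26, 30, 78, -1, 30]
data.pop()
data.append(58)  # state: [-8, -6, 26, 30, 78, -1, 58]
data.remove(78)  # [-8, -6, 26, 30, -1, 58]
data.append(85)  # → [-8, -6, 26, 30, -1, 58, 85]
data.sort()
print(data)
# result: [-8, -6, -1, 26, 30, 58, 85]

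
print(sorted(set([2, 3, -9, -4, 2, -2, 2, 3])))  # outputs [-9, -4, -2, 2, 3]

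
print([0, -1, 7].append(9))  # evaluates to None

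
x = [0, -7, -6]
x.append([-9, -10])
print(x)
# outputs [0, -7, -6, [-9, -10]]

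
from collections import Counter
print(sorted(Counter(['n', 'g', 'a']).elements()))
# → ['a', 'g', 'n']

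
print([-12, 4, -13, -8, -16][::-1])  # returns [-16, -8, -13, 4, -12]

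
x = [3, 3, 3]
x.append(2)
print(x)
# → [3, 3, 3, 2]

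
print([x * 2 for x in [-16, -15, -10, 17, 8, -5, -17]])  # [-32, -30, -20, 34, 16, -10, -34]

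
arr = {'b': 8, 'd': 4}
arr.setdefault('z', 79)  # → 79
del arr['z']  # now {'b': 8, 'd': 4}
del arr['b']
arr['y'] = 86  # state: {'d': 4, 'y': 86}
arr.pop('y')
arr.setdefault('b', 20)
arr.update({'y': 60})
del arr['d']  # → {'b': 20, 'y': 60}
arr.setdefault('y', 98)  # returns 60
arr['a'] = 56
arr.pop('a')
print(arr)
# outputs {'b': 20, 'y': 60}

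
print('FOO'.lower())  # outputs foo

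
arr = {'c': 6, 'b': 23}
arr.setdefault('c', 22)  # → 6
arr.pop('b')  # 23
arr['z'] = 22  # {'c': 6, 'z': 22}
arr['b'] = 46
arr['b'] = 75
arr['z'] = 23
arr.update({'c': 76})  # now {'c': 76, 'z': 23, 'b': 75}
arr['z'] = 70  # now {'c': 76, 'z': 70, 'b': 75}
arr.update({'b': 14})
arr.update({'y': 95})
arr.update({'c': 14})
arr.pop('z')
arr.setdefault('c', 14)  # 14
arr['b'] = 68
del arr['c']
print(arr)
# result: {'b': 68, 'y': 95}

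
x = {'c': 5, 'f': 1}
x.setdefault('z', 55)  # 55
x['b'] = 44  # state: {'c': 5, 'f': 1, 'z': 55, 'b': 44}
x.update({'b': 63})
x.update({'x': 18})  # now {'c': 5, 'f': 1, 'z': 55, 'b': 63, 'x': 18}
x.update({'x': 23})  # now {'c': 5, 'f': 1, 'z': 55, 'b': 63, 'x': 23}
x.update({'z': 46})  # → {'c': 5, 'f': 1, 'z': 46, 'b': 63, 'x': 23}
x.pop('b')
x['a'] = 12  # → {'c': 5, 'f': 1, 'z': 46, 'x': 23, 'a': 12}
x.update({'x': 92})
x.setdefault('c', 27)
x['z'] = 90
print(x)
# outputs {'c': 5, 'f': 1, 'z': 90, 'x': 92, 'a': 12}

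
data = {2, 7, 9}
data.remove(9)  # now {2, 7}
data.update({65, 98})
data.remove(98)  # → {2, 7, 65}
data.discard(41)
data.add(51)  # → {2, 7, 51, 65}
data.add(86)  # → {2, 7, 51, 65, 86}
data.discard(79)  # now {2, 7, 51, 65, 86}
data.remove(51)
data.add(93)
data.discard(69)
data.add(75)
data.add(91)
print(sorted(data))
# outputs [2, 7, 65, 75, 86, 91, 93]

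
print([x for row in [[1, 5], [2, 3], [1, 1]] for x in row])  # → [1, 5, 2, 3, 1, 1]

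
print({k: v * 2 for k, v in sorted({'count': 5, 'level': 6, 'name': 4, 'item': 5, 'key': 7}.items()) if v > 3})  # {'count': 10, 'item': 10, 'key': 14, 'level': 12, 'name': 8}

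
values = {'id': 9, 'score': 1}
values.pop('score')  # 1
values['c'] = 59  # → {'id': 9, 'c': 59}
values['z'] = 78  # {'id': 9, 'c': 59, 'z': 78}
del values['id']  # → {'c': 59, 'z': 78}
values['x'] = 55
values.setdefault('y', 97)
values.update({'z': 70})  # {'c': 59, 'z': 70, 'x': 55, 'y': 97}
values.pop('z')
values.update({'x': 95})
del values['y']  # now {'c': 59, 'x': 95}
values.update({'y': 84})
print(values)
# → {'c': 59, 'x': 95, 'y': 84}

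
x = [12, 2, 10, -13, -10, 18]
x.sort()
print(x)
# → [-13, -10, 2, 10, 12, 18]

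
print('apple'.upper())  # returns APPLE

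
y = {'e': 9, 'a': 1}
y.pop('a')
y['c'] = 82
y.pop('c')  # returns 82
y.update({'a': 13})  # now {'e': 9, 'a': 13}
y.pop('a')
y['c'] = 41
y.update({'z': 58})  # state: {'e': 9, 'c': 41, 'z': 58}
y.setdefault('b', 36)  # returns 36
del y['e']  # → {'c': 41, 'z': 58, 'b': 36}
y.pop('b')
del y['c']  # {'z': 58}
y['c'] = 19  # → {'z': 58, 'c': 19}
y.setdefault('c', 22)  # 19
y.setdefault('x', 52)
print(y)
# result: {'z': 58, 'c': 19, 'x': 52}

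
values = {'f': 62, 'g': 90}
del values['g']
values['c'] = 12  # {'f': 62, 'c': 12}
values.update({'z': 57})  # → {'f': 62, 'c': 12, 'z': 57}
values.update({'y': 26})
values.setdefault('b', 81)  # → 81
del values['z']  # {'f': 62, 'c': 12, 'y': 26, 'b': 81}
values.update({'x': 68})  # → {'f': 62, 'c': 12, 'y': 26, 'b': 81, 'x': 68}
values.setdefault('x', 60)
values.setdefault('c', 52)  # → 12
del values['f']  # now {'c': 12, 'y': 26, 'b': 81, 'x': 68}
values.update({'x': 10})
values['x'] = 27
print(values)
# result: {'c': 12, 'y': 26, 'b': 81, 'x': 27}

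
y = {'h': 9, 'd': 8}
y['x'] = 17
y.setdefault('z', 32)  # 32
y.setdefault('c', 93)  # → 93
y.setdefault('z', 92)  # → 32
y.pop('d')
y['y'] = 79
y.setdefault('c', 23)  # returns 93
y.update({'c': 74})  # {'h': 9, 'x': 17, 'z': 32, 'c': 74, 'y': 79}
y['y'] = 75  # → {'h': 9, 'x': 17, 'z': 32, 'c': 74, 'y': 75}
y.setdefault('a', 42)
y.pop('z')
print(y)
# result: {'h': 9, 'x': 17, 'c': 74, 'y': 75, 'a': 42}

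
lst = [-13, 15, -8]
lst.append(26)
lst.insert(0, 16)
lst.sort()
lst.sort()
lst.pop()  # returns 26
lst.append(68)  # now [-13, -8, 15, 16, 68]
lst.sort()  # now [-13, -8, 15, 16, 68]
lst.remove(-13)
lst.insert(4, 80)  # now [-8, 15, 16, 68, 80]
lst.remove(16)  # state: [-8, 15, 68, 80]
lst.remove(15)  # [-8, 68, 80]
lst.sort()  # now [-8, 68, 80]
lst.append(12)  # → [-8, 68, 80, 12]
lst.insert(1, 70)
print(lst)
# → [-8, 70, 68, 80, 12]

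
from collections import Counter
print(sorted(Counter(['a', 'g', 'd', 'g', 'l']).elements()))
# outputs ['a', 'd', 'g', 'g', 'l']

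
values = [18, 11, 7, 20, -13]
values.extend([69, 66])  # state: [18, 11, 7, 20, -13, 69, 66]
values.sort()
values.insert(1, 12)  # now [-13, 12, 7, 11, 18, 20, 66, 69]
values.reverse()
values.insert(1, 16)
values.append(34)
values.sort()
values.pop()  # 69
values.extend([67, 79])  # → [-13, 7, 11, 12, 16, 18, 20, 34, 66, 67, 79]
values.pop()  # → 79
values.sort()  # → [-13, 7, 11, 12, 16, 18, 20, 34, 66, 67]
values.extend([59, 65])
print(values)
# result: [-13, 7, 11, 12, 16, 18, 20, 34, 66, 67, 59, 65]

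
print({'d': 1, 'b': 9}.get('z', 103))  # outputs 103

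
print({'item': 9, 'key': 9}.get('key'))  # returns 9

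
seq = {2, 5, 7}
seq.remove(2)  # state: {5, 7}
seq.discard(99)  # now {5, 7}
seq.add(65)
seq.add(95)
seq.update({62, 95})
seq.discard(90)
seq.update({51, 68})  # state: {5, 7, 51, 62, 65, 68, 95}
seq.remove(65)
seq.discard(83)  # {5, 7, 51, 62, 68, 95}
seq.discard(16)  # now {5, 7, 51, 62, 68, 95}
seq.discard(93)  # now {5, 7, 51, 62, 68, 95}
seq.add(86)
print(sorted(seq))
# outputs [5, 7, 51, 62, 68, 86, 95]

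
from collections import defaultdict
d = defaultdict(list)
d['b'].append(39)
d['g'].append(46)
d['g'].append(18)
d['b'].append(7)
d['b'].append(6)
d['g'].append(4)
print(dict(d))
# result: {'b': [39, 7, 6], 'g': [46, 18, 4]}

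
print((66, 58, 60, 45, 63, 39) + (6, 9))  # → (66, 58, 60, 45, 63, 39, 6, 9)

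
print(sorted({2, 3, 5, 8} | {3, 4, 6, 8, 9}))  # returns [2, 3, 4, 5, 6, 8, 9]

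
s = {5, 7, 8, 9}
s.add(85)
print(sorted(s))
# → [5, 7, 8, 9, 85]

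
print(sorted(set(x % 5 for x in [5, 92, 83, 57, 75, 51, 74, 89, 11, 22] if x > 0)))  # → [0, 1, 2, 3, 4]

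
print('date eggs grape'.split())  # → ['date', 'eggs', 'grape']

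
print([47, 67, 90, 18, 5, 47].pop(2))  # 90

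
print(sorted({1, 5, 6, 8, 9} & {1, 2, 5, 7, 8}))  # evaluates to [1, 5, 8]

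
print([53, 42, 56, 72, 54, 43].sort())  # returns None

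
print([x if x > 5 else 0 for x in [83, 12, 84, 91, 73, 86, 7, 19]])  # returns [83, 12, 84, 91, 73, 86, 7, 19]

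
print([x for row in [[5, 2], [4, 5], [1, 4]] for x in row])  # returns [5, 2, 4, 5, 1, 4]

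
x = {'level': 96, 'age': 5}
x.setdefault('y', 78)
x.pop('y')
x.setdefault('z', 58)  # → 58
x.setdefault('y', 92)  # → 92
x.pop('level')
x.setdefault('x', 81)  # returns 81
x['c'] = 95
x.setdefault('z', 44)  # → 58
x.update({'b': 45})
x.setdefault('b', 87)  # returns 45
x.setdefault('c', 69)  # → 95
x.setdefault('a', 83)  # 83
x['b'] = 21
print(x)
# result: {'age': 5, 'z': 58, 'y': 92, 'x': 81, 'c': 95, 'b': 21, 'a': 83}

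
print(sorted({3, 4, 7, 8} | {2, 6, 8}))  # [2, 3, 4, 6, 7, 8]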